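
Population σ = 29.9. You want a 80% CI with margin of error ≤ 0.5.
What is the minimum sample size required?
n ≥ 5878

For margin E ≤ 0.5:
n ≥ (z* · σ / E)²
n ≥ (1.282 · 29.9 / 0.5)²
n ≥ 5877.31

Minimum n = 5878 (rounding up)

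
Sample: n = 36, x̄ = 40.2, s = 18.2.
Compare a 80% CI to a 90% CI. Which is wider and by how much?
90% CI is wider by 2.33

df = 35
80% CI: t* = 1.306, (36.24, 44.16), width = 2 · t* · s/√n = 7.92
90% CI: t* = 1.690, (35.07, 45.33), width = 2 · t* · s/√n = 10.25

The 90% CI is wider by 10.25 - 7.92 = 2.33.
Higher confidence requires a wider interval.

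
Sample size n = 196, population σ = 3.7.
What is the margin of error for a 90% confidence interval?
Margin of error = 0.43

Margin of error = z* · σ/√n
= 1.645 · 3.7/√196
= 1.645 · 3.7/14.0000
= 0.43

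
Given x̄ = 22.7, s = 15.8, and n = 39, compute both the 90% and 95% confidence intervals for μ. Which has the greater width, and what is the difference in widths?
95% CI is wider by 1.71

df = 38
90% CI: t* = 1.686, (18.43, 26.97), width = 2 · t* · s/√n = 8.53
95% CI: t* = 2.024, (17.58, 27.82), width = 2 · t* · s/√n = 10.24

The 95% CI is wider by 10.24 - 8.53 = 1.71.
Higher confidence requires a wider interval.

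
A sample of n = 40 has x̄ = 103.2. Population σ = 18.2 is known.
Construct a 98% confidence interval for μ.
(96.51, 109.89)

z-interval (σ known):
z* = 2.326 for 98% confidence

Margin of error = z* · σ/√n = 2.326 · 18.2/√40 = 6.69

CI: (103.2 - 6.69, 103.2 + 6.69) = (96.51, 109.89)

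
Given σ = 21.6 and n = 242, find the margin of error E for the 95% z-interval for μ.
Margin of error = 2.72

Margin of error = z* · σ/√n
= 1.960 · 21.6/√242
= 1.960 · 21.6/15.5563
= 2.72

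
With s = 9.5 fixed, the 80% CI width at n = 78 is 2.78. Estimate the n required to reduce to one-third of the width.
n ≈ 702

CI width ∝ 1/√n
To reduce width by factor 3, need √n to grow by 3 → need 3² = 9 times as many samples.

Current: n = 78, width = 2.78
New: n = 702, width ≈ 0.92

Width reduced by factor of 2.78/0.92 = 3.02.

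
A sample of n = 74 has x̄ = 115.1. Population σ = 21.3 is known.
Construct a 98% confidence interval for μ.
(109.34, 120.86)

z-interval (σ known):
z* = 2.326 for 98% confidence

Margin of error = z* · σ/√n = 2.326 · 21.3/√74 = 5.76

CI: (115.1 - 5.76, 115.1 + 5.76) = (109.34, 120.86)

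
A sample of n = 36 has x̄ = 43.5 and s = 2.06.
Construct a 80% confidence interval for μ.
(43.05, 43.95)

t-interval (σ unknown):
df = n - 1 = 35
t* = 1.306 for 80% confidence

Margin of error = t* · s/√n = 1.306 · 2.06/√36 = 0.45

CI: (43.05, 43.95)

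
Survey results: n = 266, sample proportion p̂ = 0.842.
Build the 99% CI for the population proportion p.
(0.784, 0.900)

Proportion CI:
SE = √(p̂(1-p̂)/n) = √(0.842 · 0.158 / 266) = 0.02236

z* = 2.576
Margin = z* · SE = 2.576 · 0.02236 = 0.0576

CI: 0.842 ± 0.0576 = (0.784, 0.900)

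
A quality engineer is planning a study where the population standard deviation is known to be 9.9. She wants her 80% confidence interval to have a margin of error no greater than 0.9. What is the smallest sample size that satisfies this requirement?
n ≥ 199

For margin E ≤ 0.9:
n ≥ (z* · σ / E)²
n ≥ (1.282 · 9.9 / 0.9)²
n ≥ 198.87

Minimum n = 199 (rounding up)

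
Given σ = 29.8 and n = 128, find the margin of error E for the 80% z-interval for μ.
Margin of error = 3.38

Margin of error = z* · σ/√n
= 1.282 · 29.8/√128
= 1.282 · 29.8/11.3137
= 3.38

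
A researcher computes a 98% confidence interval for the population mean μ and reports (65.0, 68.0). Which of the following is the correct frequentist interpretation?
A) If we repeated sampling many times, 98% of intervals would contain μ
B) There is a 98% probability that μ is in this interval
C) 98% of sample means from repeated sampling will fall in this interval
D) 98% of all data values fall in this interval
A

A) Correct — this is the frequentist long-run coverage interpretation.
B) Wrong — μ is fixed; the randomness lives in the interval, not in μ.
C) Wrong — coverage applies to intervals containing μ, not to future x̄ values.
D) Wrong — a CI is about the parameter μ, not individual data values.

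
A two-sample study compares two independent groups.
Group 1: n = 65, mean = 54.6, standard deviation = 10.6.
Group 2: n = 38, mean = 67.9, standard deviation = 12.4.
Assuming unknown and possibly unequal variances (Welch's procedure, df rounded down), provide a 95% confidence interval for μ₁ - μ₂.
(-18.09, -8.51)

Difference: x̄₁ - x̄₂ = -13.30
SE = √(s₁²/n₁ + s₂²/n₂) = √(10.6²/65 + 12.4²/38) = 2.4031
df = 68.17 → 68 (Welch–Satterthwaite, rounded down)
t* = 1.995

CI: -13.30 ± 1.995 · 2.4031 = -13.30 ± 4.79 = (-18.09, -8.51)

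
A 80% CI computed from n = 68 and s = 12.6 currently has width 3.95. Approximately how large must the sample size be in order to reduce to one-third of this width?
n ≈ 612

CI width ∝ 1/√n
To reduce width by factor 3, need √n to grow by 3 → need 3² = 9 times as many samples.

Current: n = 68, width = 3.95
New: n = 612, width ≈ 1.31

Width reduced by factor of 3.95/1.31 = 3.02.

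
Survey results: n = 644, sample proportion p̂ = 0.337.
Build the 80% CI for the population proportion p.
(0.313, 0.361)

Proportion CI:
SE = √(p̂(1-p̂)/n) = √(0.337 · 0.663 / 644) = 0.01863

z* = 1.282
Margin = z* · SE = 1.282 · 0.01863 = 0.0239

CI: 0.337 ± 0.0239 = (0.313, 0.361)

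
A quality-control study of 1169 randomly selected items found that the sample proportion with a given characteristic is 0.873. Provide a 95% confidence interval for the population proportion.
(0.854, 0.892)

Proportion CI:
SE = √(p̂(1-p̂)/n) = √(0.873 · 0.127 / 1169) = 0.00974

z* = 1.960
Margin = z* · SE = 1.960 · 0.00974 = 0.0191

CI: 0.873 ± 0.0191 = (0.854, 0.892)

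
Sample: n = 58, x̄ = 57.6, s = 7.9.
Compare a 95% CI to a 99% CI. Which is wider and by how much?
99% CI is wider by 1.38

df = 57
95% CI: t* = 2.002, (55.52, 59.68), width = 2 · t* · s/√n = 4.15
99% CI: t* = 2.665, (54.84, 60.36), width = 2 · t* · s/√n = 5.53

The 99% CI is wider by 5.53 - 4.15 = 1.38.
Higher confidence requires a wider interval.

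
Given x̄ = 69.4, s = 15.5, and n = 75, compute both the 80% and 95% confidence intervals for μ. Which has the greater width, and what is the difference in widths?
95% CI is wider by 2.50

df = 74
80% CI: t* = 1.293, (67.09, 71.71), width = 2 · t* · s/√n = 4.63
95% CI: t* = 1.993, (65.83, 72.97), width = 2 · t* · s/√n = 7.13

The 95% CI is wider by 7.13 - 4.63 = 2.50.
Higher confidence requires a wider interval.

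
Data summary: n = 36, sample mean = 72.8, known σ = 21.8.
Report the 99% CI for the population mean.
(63.44, 82.16)

z-interval (σ known):
z* = 2.576 for 99% confidence

Margin of error = z* · σ/√n = 2.576 · 21.8/√36 = 9.36

CI: (72.8 - 9.36, 72.8 + 9.36) = (63.44, 82.16)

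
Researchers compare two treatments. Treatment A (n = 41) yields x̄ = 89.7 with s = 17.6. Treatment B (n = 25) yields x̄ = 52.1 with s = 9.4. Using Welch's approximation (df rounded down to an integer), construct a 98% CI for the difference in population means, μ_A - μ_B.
(29.65, 45.55)

Difference: x̄₁ - x̄₂ = 37.60
SE = √(s₁²/n₁ + s₂²/n₂) = √(17.6²/41 + 9.4²/25) = 3.3301
df = 63.15 → 63 (Welch–Satterthwaite, rounded down)
t* = 2.387

CI: 37.60 ± 2.387 · 3.3301 = 37.60 ± 7.95 = (29.65, 45.55)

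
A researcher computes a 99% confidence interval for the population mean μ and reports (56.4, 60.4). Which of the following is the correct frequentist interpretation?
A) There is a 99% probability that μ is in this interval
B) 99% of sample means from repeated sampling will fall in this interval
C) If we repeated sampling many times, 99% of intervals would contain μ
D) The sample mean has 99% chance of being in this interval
C

A) Wrong — μ is fixed; the randomness lives in the interval, not in μ.
B) Wrong — coverage applies to intervals containing μ, not to future x̄ values.
C) Correct — this is the frequentist long-run coverage interpretation.
D) Wrong — x̄ is observed and sits in the interval by construction.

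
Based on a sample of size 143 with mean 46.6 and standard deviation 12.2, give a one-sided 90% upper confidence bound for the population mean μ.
μ ≤ 47.91

Upper bound (one-sided):
t* = 1.288 (one-sided for 90%)
Upper bound = x̄ + t* · s/√n = 46.6 + 1.288 · 12.2/√143 = 47.91

We are 90% confident that μ ≤ 47.91.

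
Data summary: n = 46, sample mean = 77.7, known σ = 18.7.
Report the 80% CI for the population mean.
(74.17, 81.23)

z-interval (σ known):
z* = 1.282 for 80% confidence

Margin of error = z* · σ/√n = 1.282 · 18.7/√46 = 3.53

CI: (77.7 - 3.53, 77.7 + 3.53) = (74.17, 81.23)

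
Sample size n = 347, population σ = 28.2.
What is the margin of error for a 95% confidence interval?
Margin of error = 2.97

Margin of error = z* · σ/√n
= 1.960 · 28.2/√347
= 1.960 · 28.2/18.6279
= 2.97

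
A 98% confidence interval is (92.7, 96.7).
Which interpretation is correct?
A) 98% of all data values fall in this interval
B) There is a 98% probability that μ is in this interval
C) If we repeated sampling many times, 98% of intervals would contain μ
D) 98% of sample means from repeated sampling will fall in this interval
C

A) Wrong — a CI is about the parameter μ, not individual data values.
B) Wrong — μ is fixed; the randomness lives in the interval, not in μ.
C) Correct — this is the frequentist long-run coverage interpretation.
D) Wrong — coverage applies to intervals containing μ, not to future x̄ values.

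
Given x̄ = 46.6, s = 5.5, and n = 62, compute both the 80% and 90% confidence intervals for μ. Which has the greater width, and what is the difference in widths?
90% CI is wider by 0.52

df = 61
80% CI: t* = 1.296, (45.69, 47.51), width = 2 · t* · s/√n = 1.81
90% CI: t* = 1.670, (45.43, 47.77), width = 2 · t* · s/√n = 2.33

The 90% CI is wider by 2.33 - 1.81 = 0.52.
Higher confidence requires a wider interval.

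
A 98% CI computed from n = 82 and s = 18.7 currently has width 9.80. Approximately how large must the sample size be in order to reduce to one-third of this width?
n ≈ 738

CI width ∝ 1/√n
To reduce width by factor 3, need √n to grow by 3 → need 3² = 9 times as many samples.

Current: n = 82, width = 9.80
New: n = 738, width ≈ 3.21

Width reduced by factor of 9.80/3.21 = 3.05.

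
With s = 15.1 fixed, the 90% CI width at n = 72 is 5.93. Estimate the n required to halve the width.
n ≈ 288

CI width ∝ 1/√n
To reduce width by factor 2, need √n to grow by 2 → need 2² = 4 times as many samples.

Current: n = 72, width = 5.93
New: n = 288, width ≈ 2.94

Width reduced by factor of 5.93/2.94 = 2.02.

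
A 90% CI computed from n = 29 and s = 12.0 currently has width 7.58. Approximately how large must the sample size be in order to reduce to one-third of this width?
n ≈ 261

CI width ∝ 1/√n
To reduce width by factor 3, need √n to grow by 3 → need 3² = 9 times as many samples.

Current: n = 29, width = 7.58
New: n = 261, width ≈ 2.45

Width reduced by factor of 7.58/2.45 = 3.09.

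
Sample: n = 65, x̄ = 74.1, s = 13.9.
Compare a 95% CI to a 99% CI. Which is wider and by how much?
99% CI is wider by 2.26

df = 64
95% CI: t* = 1.998, (70.66, 77.54), width = 2 · t* · s/√n = 6.89
99% CI: t* = 2.655, (69.52, 78.68), width = 2 · t* · s/√n = 9.15

The 99% CI is wider by 9.15 - 6.89 = 2.26.
Higher confidence requires a wider interval.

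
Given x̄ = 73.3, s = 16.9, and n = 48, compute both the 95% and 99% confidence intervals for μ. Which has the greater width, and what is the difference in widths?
99% CI is wider by 3.28

df = 47
95% CI: t* = 2.012, (68.39, 78.21), width = 2 · t* · s/√n = 9.82
99% CI: t* = 2.685, (66.75, 79.85), width = 2 · t* · s/√n = 13.10

The 99% CI is wider by 13.10 - 9.82 = 3.28.
Higher confidence requires a wider interval.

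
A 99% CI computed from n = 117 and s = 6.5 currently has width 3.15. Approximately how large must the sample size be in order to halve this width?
n ≈ 468

CI width ∝ 1/√n
To reduce width by factor 2, need √n to grow by 2 → need 2² = 4 times as many samples.

Current: n = 117, width = 3.15
New: n = 468, width ≈ 1.55

Width reduced by factor of 3.15/1.55 = 2.03.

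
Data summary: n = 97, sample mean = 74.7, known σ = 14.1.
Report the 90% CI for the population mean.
(72.34, 77.06)

z-interval (σ known):
z* = 1.645 for 90% confidence

Margin of error = z* · σ/√n = 1.645 · 14.1/√97 = 2.36

CI: (74.7 - 2.36, 74.7 + 2.36) = (72.34, 77.06)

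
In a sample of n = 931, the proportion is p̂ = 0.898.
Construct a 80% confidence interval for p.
(0.885, 0.911)

Proportion CI:
SE = √(p̂(1-p̂)/n) = √(0.898 · 0.102 / 931) = 0.00992

z* = 1.282
Margin = z* · SE = 1.282 · 0.00992 = 0.0127

CI: 0.898 ± 0.0127 = (0.885, 0.911)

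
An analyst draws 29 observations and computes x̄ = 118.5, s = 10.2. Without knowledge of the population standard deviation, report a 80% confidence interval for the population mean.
(116.01, 120.99)

t-interval (σ unknown):
df = n - 1 = 28
t* = 1.313 for 80% confidence

Margin of error = t* · s/√n = 1.313 · 10.2/√29 = 2.49

CI: (116.01, 120.99)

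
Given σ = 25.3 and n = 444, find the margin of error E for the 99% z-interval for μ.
Margin of error = 3.09

Margin of error = z* · σ/√n
= 2.576 · 25.3/√444
= 2.576 · 25.3/21.0713
= 3.09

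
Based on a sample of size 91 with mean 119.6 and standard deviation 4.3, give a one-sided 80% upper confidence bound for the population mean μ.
μ ≤ 119.98

Upper bound (one-sided):
t* = 0.846 (one-sided for 80%)
Upper bound = x̄ + t* · s/√n = 119.6 + 0.846 · 4.3/√91 = 119.98

We are 80% confident that μ ≤ 119.98.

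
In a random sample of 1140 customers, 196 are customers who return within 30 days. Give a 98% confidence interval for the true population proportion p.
(0.146, 0.198)

Proportion CI:
p̂ = 196/1140 = 0.17193
SE = √(p̂(1-p̂)/n) = √(0.17193 · 0.82807 / 1140) = 0.01118

z* = 2.326
Margin = z* · SE = 2.326 · 0.01118 = 0.0260

CI: 0.17193 ± 0.0260 = (0.146, 0.198)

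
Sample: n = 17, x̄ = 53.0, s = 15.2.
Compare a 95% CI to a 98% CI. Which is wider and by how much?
98% CI is wider by 3.41

df = 16
95% CI: t* = 2.120, (45.18, 60.82), width = 2 · t* · s/√n = 15.63
98% CI: t* = 2.583, (43.48, 62.52), width = 2 · t* · s/√n = 19.04

The 98% CI is wider by 19.04 - 15.63 = 3.41.
Higher confidence requires a wider interval.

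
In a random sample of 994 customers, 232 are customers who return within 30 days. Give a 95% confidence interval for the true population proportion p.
(0.207, 0.260)

Proportion CI:
p̂ = 232/994 = 0.23340
SE = √(p̂(1-p̂)/n) = √(0.23340 · 0.76660 / 994) = 0.01342

z* = 1.960
Margin = z* · SE = 1.960 · 0.01342 = 0.0263

CI: 0.23340 ± 0.0263 = (0.207, 0.260)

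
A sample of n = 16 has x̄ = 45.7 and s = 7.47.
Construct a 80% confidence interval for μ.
(43.20, 48.20)

t-interval (σ unknown):
df = n - 1 = 15
t* = 1.341 for 80% confidence

Margin of error = t* · s/√n = 1.341 · 7.47/√16 = 2.50

CI: (43.20, 48.20)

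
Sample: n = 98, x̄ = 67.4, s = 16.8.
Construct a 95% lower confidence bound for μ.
μ ≥ 64.58

Lower bound (one-sided):
t* = 1.661 (one-sided for 95%)
Lower bound = x̄ - t* · s/√n = 67.4 - 1.661 · 16.8/√98 = 64.58

We are 95% confident that μ ≥ 64.58.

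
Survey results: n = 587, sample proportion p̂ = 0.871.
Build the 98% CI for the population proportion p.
(0.839, 0.903)

Proportion CI:
SE = √(p̂(1-p̂)/n) = √(0.871 · 0.129 / 587) = 0.01384

z* = 2.326
Margin = z* · SE = 2.326 · 0.01384 = 0.0322

CI: 0.871 ± 0.0322 = (0.839, 0.903)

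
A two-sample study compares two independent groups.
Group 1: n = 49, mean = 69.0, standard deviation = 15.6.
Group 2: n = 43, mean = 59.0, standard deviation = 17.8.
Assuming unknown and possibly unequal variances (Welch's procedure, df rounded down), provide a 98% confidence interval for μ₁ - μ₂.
(1.67, 18.33)

Difference: x̄₁ - x̄₂ = 10.00
SE = √(s₁²/n₁ + s₂²/n₂) = √(15.6²/49 + 17.8²/43) = 3.5121
df = 84.22 → 84 (Welch–Satterthwaite, rounded down)
t* = 2.372

CI: 10.00 ± 2.372 · 3.5121 = 10.00 ± 8.33 = (1.67, 18.33)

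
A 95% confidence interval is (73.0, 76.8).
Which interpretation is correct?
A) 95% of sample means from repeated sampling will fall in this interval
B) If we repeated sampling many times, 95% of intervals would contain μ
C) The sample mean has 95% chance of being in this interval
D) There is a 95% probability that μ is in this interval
B

A) Wrong — coverage applies to intervals containing μ, not to future x̄ values.
B) Correct — this is the frequentist long-run coverage interpretation.
C) Wrong — x̄ is observed and sits in the interval by construction.
D) Wrong — μ is fixed; the randomness lives in the interval, not in μ.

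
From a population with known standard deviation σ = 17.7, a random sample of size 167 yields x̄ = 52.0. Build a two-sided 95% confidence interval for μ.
(49.32, 54.68)

z-interval (σ known):
z* = 1.960 for 95% confidence

Margin of error = z* · σ/√n = 1.960 · 17.7/√167 = 2.68

CI: (52.0 - 2.68, 52.0 + 2.68) = (49.32, 54.68)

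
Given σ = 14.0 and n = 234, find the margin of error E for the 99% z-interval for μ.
Margin of error = 2.36

Margin of error = z* · σ/√n
= 2.576 · 14.0/√234
= 2.576 · 14.0/15.2971
= 2.36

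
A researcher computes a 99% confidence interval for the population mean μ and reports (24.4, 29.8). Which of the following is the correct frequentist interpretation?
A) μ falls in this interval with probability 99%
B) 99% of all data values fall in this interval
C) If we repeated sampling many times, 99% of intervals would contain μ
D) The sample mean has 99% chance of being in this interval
C

A) Wrong — μ is fixed; the randomness lives in the interval, not in μ.
B) Wrong — a CI is about the parameter μ, not individual data values.
C) Correct — this is the frequentist long-run coverage interpretation.
D) Wrong — x̄ is observed and sits in the interval by construction.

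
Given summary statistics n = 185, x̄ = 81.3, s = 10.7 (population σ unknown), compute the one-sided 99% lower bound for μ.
μ ≥ 79.45

Lower bound (one-sided):
t* = 2.347 (one-sided for 99%)
Lower bound = x̄ - t* · s/√n = 81.3 - 2.347 · 10.7/√185 = 79.45

We are 99% confident that μ ≥ 79.45.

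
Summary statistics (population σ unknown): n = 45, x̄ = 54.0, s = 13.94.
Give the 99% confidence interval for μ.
(48.41, 59.59)

t-interval (σ unknown):
df = n - 1 = 44
t* = 2.692 for 99% confidence

Margin of error = t* · s/√n = 2.692 · 13.94/√45 = 5.59

CI: (48.41, 59.59)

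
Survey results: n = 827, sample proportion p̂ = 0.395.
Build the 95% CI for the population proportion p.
(0.362, 0.428)

Proportion CI:
SE = √(p̂(1-p̂)/n) = √(0.395 · 0.605 / 827) = 0.01700

z* = 1.960
Margin = z* · SE = 1.960 · 0.01700 = 0.0333

CI: 0.395 ± 0.0333 = (0.362, 0.428)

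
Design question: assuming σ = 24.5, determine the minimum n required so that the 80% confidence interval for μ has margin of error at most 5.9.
n ≥ 29

For margin E ≤ 5.9:
n ≥ (z* · σ / E)²
n ≥ (1.282 · 24.5 / 5.9)²
n ≥ 28.34

Minimum n = 29 (rounding up)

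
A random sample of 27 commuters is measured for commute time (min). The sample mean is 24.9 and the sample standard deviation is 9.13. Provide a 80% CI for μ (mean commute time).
(22.59, 27.21)

t-interval (σ unknown):
df = n - 1 = 26
t* = 1.315 for 80% confidence

Margin of error = t* · s/√n = 1.315 · 9.13/√27 = 2.31

CI: (22.59, 27.21)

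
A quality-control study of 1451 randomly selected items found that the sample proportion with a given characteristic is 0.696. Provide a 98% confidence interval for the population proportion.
(0.668, 0.724)

Proportion CI:
SE = √(p̂(1-p̂)/n) = √(0.696 · 0.304 / 1451) = 0.01208

z* = 2.326
Margin = z* · SE = 2.326 · 0.01208 = 0.0281

CI: 0.696 ± 0.0281 = (0.668, 0.724)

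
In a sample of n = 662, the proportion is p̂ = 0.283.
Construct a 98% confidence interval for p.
(0.242, 0.324)

Proportion CI:
SE = √(p̂(1-p̂)/n) = √(0.283 · 0.717 / 662) = 0.01751

z* = 2.326
Margin = z* · SE = 2.326 · 0.01751 = 0.0407

CI: 0.283 ± 0.0407 = (0.242, 0.324)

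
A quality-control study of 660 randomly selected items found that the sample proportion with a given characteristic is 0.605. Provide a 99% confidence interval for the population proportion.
(0.556, 0.654)

Proportion CI:
SE = √(p̂(1-p̂)/n) = √(0.605 · 0.395 / 660) = 0.01903

z* = 2.576
Margin = z* · SE = 2.576 · 0.01903 = 0.0490

CI: 0.605 ± 0.0490 = (0.556, 0.654)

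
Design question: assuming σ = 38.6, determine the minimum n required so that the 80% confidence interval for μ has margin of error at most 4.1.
n ≥ 146

For margin E ≤ 4.1:
n ≥ (z* · σ / E)²
n ≥ (1.282 · 38.6 / 4.1)²
n ≥ 145.67

Minimum n = 146 (rounding up)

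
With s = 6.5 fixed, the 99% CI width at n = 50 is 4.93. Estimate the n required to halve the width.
n ≈ 200

CI width ∝ 1/√n
To reduce width by factor 2, need √n to grow by 2 → need 2² = 4 times as many samples.

Current: n = 50, width = 4.93
New: n = 200, width ≈ 2.39

Width reduced by factor of 4.93/2.39 = 2.06.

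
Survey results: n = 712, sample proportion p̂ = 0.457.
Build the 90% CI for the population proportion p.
(0.426, 0.488)

Proportion CI:
SE = √(p̂(1-p̂)/n) = √(0.457 · 0.543 / 712) = 0.01867

z* = 1.645
Margin = z* · SE = 1.645 · 0.01867 = 0.0307

CI: 0.457 ± 0.0307 = (0.426, 0.488)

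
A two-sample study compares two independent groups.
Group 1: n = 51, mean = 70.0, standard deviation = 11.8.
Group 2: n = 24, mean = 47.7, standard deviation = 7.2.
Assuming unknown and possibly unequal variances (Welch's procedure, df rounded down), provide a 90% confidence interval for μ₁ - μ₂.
(18.61, 25.99)

Difference: x̄₁ - x̄₂ = 22.30
SE = √(s₁²/n₁ + s₂²/n₂) = √(11.8²/51 + 7.2²/24) = 2.2114
df = 67.95 → 67 (Welch–Satterthwaite, rounded down)
t* = 1.668

CI: 22.30 ± 1.668 · 2.2114 = 22.30 ± 3.69 = (18.61, 25.99)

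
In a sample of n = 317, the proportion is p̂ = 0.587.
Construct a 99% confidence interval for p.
(0.516, 0.658)

Proportion CI:
SE = √(p̂(1-p̂)/n) = √(0.587 · 0.413 / 317) = 0.02765

z* = 2.576
Margin = z* · SE = 2.576 · 0.02765 = 0.0712

CI: 0.587 ± 0.0712 = (0.516, 0.658)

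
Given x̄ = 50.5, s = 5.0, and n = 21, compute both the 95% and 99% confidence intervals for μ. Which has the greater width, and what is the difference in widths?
99% CI is wider by 1.66

df = 20
95% CI: t* = 2.086, (48.22, 52.78), width = 2 · t* · s/√n = 4.55
99% CI: t* = 2.845, (47.40, 53.60), width = 2 · t* · s/√n = 6.21

The 99% CI is wider by 6.21 - 4.55 = 1.66.
Higher confidence requires a wider interval.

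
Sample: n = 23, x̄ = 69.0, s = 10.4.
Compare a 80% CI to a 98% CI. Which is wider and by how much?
98% CI is wider by 5.15

df = 22
80% CI: t* = 1.321, (66.14, 71.86), width = 2 · t* · s/√n = 5.73
98% CI: t* = 2.508, (63.56, 74.44), width = 2 · t* · s/√n = 10.88

The 98% CI is wider by 10.88 - 5.73 = 5.15.
Higher confidence requires a wider interval.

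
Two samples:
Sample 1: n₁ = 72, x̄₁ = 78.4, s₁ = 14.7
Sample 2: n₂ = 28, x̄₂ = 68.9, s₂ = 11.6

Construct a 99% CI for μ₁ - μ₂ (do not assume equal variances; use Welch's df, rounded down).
(2.08, 16.92)

Difference: x̄₁ - x̄₂ = 9.50
SE = √(s₁²/n₁ + s₂²/n₂) = √(14.7²/72 + 11.6²/28) = 2.7941
df = 62.05 → 62 (Welch–Satterthwaite, rounded down)
t* = 2.657

CI: 9.50 ± 2.657 · 2.7941 = 9.50 ± 7.42 = (2.08, 16.92)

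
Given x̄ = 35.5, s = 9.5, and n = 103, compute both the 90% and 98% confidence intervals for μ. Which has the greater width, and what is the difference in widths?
98% CI is wider by 1.31

df = 102
90% CI: t* = 1.660, (33.95, 37.05), width = 2 · t* · s/√n = 3.11
98% CI: t* = 2.363, (33.29, 37.71), width = 2 · t* · s/√n = 4.42

The 98% CI is wider by 4.42 - 3.11 = 1.31.
Higher confidence requires a wider interval.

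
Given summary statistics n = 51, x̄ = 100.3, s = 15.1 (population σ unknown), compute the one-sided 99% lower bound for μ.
μ ≥ 95.22

Lower bound (one-sided):
t* = 2.403 (one-sided for 99%)
Lower bound = x̄ - t* · s/√n = 100.3 - 2.403 · 15.1/√51 = 95.22

We are 99% confident that μ ≥ 95.22.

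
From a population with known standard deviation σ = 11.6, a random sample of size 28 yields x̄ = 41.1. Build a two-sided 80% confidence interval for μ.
(38.29, 43.91)

z-interval (σ known):
z* = 1.282 for 80% confidence

Margin of error = z* · σ/√n = 1.282 · 11.6/√28 = 2.81

CI: (41.1 - 2.81, 41.1 + 2.81) = (38.29, 43.91)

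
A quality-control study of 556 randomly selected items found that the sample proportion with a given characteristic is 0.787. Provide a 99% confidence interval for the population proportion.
(0.742, 0.832)

Proportion CI:
SE = √(p̂(1-p̂)/n) = √(0.787 · 0.213 / 556) = 0.01736

z* = 2.576
Margin = z* · SE = 2.576 · 0.01736 = 0.0447

CI: 0.787 ± 0.0447 = (0.742, 0.832)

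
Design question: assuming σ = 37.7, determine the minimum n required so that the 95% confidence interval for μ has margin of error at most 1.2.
n ≥ 3792

For margin E ≤ 1.2:
n ≥ (z* · σ / E)²
n ≥ (1.960 · 37.7 / 1.2)²
n ≥ 3791.69

Minimum n = 3792 (rounding up)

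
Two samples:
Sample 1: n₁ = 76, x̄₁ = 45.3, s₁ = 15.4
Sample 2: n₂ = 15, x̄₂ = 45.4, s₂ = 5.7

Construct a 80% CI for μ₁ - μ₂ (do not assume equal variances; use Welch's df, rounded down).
(-3.08, 2.88)

Difference: x̄₁ - x̄₂ = -0.10
SE = √(s₁²/n₁ + s₂²/n₂) = √(15.4²/76 + 5.7²/15) = 2.2992
df = 60.11 → 60 (Welch–Satterthwaite, rounded down)
t* = 1.296

CI: -0.10 ± 1.296 · 2.2992 = -0.10 ± 2.98 = (-3.08, 2.88)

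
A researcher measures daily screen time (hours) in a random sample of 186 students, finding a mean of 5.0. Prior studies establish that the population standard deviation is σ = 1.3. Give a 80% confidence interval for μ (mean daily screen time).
(4.88, 5.12)

z-interval (σ known):
z* = 1.282 for 80% confidence

Margin of error = z* · σ/√n = 1.282 · 1.3/√186 = 0.12

CI: (5.0 - 0.12, 5.0 + 0.12) = (4.88, 5.12)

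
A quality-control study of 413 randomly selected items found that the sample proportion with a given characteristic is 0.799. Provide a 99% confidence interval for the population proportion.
(0.748, 0.850)

Proportion CI:
SE = √(p̂(1-p̂)/n) = √(0.799 · 0.201 / 413) = 0.01972

z* = 2.576
Margin = z* · SE = 2.576 · 0.01972 = 0.0508

CI: 0.799 ± 0.0508 = (0.748, 0.850)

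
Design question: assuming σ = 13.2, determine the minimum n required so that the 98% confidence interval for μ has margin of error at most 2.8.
n ≥ 121

For margin E ≤ 2.8:
n ≥ (z* · σ / E)²
n ≥ (2.326 · 13.2 / 2.8)²
n ≥ 120.24

Minimum n = 121 (rounding up)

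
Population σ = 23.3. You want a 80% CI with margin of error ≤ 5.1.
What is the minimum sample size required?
n ≥ 35

For margin E ≤ 5.1:
n ≥ (z* · σ / E)²
n ≥ (1.282 · 23.3 / 5.1)²
n ≥ 34.30

Minimum n = 35 (rounding up)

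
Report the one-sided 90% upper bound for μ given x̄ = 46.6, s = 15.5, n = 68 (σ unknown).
μ ≤ 49.03

Upper bound (one-sided):
t* = 1.294 (one-sided for 90%)
Upper bound = x̄ + t* · s/√n = 46.6 + 1.294 · 15.5/√68 = 49.03

We are 90% confident that μ ≤ 49.03.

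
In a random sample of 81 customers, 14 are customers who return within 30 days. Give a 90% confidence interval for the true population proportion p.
(0.104, 0.242)

Proportion CI:
p̂ = 14/81 = 0.17284
SE = √(p̂(1-p̂)/n) = √(0.17284 · 0.82716 / 81) = 0.04201

z* = 1.645
Margin = z* · SE = 1.645 · 0.04201 = 0.0691

CI: 0.17284 ± 0.0691 = (0.104, 0.242)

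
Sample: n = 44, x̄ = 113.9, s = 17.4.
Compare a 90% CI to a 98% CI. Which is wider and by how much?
98% CI is wider by 3.86

df = 43
90% CI: t* = 1.681, (109.49, 118.31), width = 2 · t* · s/√n = 8.82
98% CI: t* = 2.416, (107.56, 120.24), width = 2 · t* · s/√n = 12.68

The 98% CI is wider by 12.68 - 8.82 = 3.86.
Higher confidence requires a wider interval.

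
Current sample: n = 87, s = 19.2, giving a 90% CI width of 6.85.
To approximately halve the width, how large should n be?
n ≈ 348

CI width ∝ 1/√n
To reduce width by factor 2, need √n to grow by 2 → need 2² = 4 times as many samples.

Current: n = 87, width = 6.85
New: n = 348, width ≈ 3.39

Width reduced by factor of 6.85/3.39 = 2.02.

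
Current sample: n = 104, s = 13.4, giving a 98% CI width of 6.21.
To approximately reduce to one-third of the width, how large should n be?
n ≈ 936

CI width ∝ 1/√n
To reduce width by factor 3, need √n to grow by 3 → need 3² = 9 times as many samples.

Current: n = 104, width = 6.21
New: n = 936, width ≈ 2.04

Width reduced by factor of 6.21/2.04 = 3.04.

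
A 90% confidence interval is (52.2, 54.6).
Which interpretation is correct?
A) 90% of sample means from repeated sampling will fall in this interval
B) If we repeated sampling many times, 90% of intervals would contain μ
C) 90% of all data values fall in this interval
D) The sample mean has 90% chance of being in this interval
B

A) Wrong — coverage applies to intervals containing μ, not to future x̄ values.
B) Correct — this is the frequentist long-run coverage interpretation.
C) Wrong — a CI is about the parameter μ, not individual data values.
D) Wrong — x̄ is observed and sits in the interval by construction.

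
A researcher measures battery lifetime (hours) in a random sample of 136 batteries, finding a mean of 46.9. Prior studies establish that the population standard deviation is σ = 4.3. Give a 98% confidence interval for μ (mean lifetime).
(46.04, 47.76)

z-interval (σ known):
z* = 2.326 for 98% confidence

Margin of error = z* · σ/√n = 2.326 · 4.3/√136 = 0.86

CI: (46.9 - 0.86, 46.9 + 0.86) = (46.04, 47.76)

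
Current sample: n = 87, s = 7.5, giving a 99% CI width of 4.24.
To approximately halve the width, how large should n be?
n ≈ 348

CI width ∝ 1/√n
To reduce width by factor 2, need √n to grow by 2 → need 2² = 4 times as many samples.

Current: n = 87, width = 4.24
New: n = 348, width ≈ 2.08

Width reduced by factor of 4.24/2.08 = 2.04.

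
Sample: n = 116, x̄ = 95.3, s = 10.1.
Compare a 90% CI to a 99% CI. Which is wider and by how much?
99% CI is wider by 1.80

df = 115
90% CI: t* = 1.658, (93.75, 96.85), width = 2 · t* · s/√n = 3.11
99% CI: t* = 2.619, (92.84, 97.76), width = 2 · t* · s/√n = 4.91

The 99% CI is wider by 4.91 - 3.11 = 1.80.
Higher confidence requires a wider interval.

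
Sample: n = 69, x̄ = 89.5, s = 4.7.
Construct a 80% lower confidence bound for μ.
μ ≥ 89.02

Lower bound (one-sided):
t* = 0.847 (one-sided for 80%)
Lower bound = x̄ - t* · s/√n = 89.5 - 0.847 · 4.7/√69 = 89.02

We are 80% confident that μ ≥ 89.02.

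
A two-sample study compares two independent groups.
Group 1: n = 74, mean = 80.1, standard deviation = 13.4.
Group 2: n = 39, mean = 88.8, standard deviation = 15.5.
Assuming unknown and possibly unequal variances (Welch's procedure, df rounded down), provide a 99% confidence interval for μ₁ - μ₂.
(-16.47, -0.93)

Difference: x̄₁ - x̄₂ = -8.70
SE = √(s₁²/n₁ + s₂²/n₂) = √(13.4²/74 + 15.5²/39) = 2.9303
df = 68.31 → 68 (Welch–Satterthwaite, rounded down)
t* = 2.650

CI: -8.70 ± 2.650 · 2.9303 = -8.70 ± 7.77 = (-16.47, -0.93)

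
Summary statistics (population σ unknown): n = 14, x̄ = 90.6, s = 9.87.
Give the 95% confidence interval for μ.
(84.90, 96.30)

t-interval (σ unknown):
df = n - 1 = 13
t* = 2.160 for 95% confidence

Margin of error = t* · s/√n = 2.160 · 9.87/√14 = 5.70

CI: (84.90, 96.30)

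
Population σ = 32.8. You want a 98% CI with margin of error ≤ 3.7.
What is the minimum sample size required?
n ≥ 426

For margin E ≤ 3.7:
n ≥ (z* · σ / E)²
n ≥ (2.326 · 32.8 / 3.7)²
n ≥ 425.17

Minimum n = 426 (rounding up)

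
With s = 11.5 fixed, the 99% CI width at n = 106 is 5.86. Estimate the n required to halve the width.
n ≈ 424

CI width ∝ 1/√n
To reduce width by factor 2, need √n to grow by 2 → need 2² = 4 times as many samples.

Current: n = 106, width = 5.86
New: n = 424, width ≈ 2.89

Width reduced by factor of 5.86/2.89 = 2.03.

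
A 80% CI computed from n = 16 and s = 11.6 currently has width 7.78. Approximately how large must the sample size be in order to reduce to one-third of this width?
n ≈ 144

CI width ∝ 1/√n
To reduce width by factor 3, need √n to grow by 3 → need 3² = 9 times as many samples.

Current: n = 16, width = 7.78
New: n = 144, width ≈ 2.49

Width reduced by factor of 7.78/2.49 = 3.12.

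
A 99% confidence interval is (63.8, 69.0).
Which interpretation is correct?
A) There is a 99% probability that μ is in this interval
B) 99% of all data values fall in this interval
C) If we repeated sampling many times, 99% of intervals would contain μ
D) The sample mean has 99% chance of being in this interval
C

A) Wrong — μ is fixed; the randomness lives in the interval, not in μ.
B) Wrong — a CI is about the parameter μ, not individual data values.
C) Correct — this is the frequentist long-run coverage interpretation.
D) Wrong — x̄ is observed and sits in the interval by construction.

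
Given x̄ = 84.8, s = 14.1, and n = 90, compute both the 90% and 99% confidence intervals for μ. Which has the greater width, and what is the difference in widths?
99% CI is wider by 2.88

df = 89
90% CI: t* = 1.662, (82.33, 87.27), width = 2 · t* · s/√n = 4.94
99% CI: t* = 2.632, (80.89, 88.71), width = 2 · t* · s/√n = 7.82

The 99% CI is wider by 7.82 - 4.94 = 2.88.
Higher confidence requires a wider interval.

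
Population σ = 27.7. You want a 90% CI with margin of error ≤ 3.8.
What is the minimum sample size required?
n ≥ 144

For margin E ≤ 3.8:
n ≥ (z* · σ / E)²
n ≥ (1.645 · 27.7 / 3.8)²
n ≥ 143.79

Minimum n = 144 (rounding up)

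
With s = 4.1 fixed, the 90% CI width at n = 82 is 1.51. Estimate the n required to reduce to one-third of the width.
n ≈ 738

CI width ∝ 1/√n
To reduce width by factor 3, need √n to grow by 3 → need 3² = 9 times as many samples.

Current: n = 82, width = 1.51
New: n = 738, width ≈ 0.50

Width reduced by factor of 1.51/0.50 = 3.02.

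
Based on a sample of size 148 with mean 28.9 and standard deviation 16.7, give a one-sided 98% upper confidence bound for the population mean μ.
μ ≤ 31.74

Upper bound (one-sided):
t* = 2.072 (one-sided for 98%)
Upper bound = x̄ + t* · s/√n = 28.9 + 2.072 · 16.7/√148 = 31.74

We are 98% confident that μ ≤ 31.74.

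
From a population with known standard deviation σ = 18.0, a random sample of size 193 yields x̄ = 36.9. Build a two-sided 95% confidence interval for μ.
(34.36, 39.44)

z-interval (σ known):
z* = 1.960 for 95% confidence

Margin of error = z* · σ/√n = 1.960 · 18.0/√193 = 2.54

CI: (36.9 - 2.54, 36.9 + 2.54) = (34.36, 39.44)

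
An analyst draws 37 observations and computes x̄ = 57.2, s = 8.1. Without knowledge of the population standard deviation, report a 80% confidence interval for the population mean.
(55.46, 58.94)

t-interval (σ unknown):
df = n - 1 = 36
t* = 1.306 for 80% confidence

Margin of error = t* · s/√n = 1.306 · 8.1/√37 = 1.74

CI: (55.46, 58.94)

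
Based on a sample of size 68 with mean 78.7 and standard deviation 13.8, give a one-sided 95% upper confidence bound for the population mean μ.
μ ≤ 81.49

Upper bound (one-sided):
t* = 1.668 (one-sided for 95%)
Upper bound = x̄ + t* · s/√n = 78.7 + 1.668 · 13.8/√68 = 81.49

We are 95% confident that μ ≤ 81.49.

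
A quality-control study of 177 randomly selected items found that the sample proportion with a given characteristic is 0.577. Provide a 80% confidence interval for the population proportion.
(0.529, 0.625)

Proportion CI:
SE = √(p̂(1-p̂)/n) = √(0.577 · 0.423 / 177) = 0.03713

z* = 1.282
Margin = z* · SE = 1.282 · 0.03713 = 0.0476

CI: 0.577 ± 0.0476 = (0.529, 0.625)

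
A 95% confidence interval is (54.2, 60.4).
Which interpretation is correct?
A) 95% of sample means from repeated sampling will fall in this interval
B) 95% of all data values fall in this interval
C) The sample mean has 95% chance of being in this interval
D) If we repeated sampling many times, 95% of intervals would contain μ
D

A) Wrong — coverage applies to intervals containing μ, not to future x̄ values.
B) Wrong — a CI is about the parameter μ, not individual data values.
C) Wrong — x̄ is observed and sits in the interval by construction.
D) Correct — this is the frequentist long-run coverage interpretation.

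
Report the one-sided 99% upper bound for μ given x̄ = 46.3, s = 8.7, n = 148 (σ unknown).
μ ≤ 47.98

Upper bound (one-sided):
t* = 2.352 (one-sided for 99%)
Upper bound = x̄ + t* · s/√n = 46.3 + 2.352 · 8.7/√148 = 47.98

We are 99% confident that μ ≤ 47.98.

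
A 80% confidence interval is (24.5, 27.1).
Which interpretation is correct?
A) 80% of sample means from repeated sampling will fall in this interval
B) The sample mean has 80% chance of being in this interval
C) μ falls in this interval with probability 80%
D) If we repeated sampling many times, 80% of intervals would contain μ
D

A) Wrong — coverage applies to intervals containing μ, not to future x̄ values.
B) Wrong — x̄ is observed and sits in the interval by construction.
C) Wrong — μ is fixed; the randomness lives in the interval, not in μ.
D) Correct — this is the frequentist long-run coverage interpretation.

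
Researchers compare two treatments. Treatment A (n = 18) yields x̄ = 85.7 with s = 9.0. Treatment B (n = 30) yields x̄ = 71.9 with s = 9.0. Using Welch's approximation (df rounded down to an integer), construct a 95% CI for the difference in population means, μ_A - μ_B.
(8.35, 19.25)

Difference: x̄₁ - x̄₂ = 13.80
SE = √(s₁²/n₁ + s₂²/n₂) = √(9.0²/18 + 9.0²/30) = 2.6833
df = 35.94 → 35 (Welch–Satterthwaite, rounded down)
t* = 2.030

CI: 13.80 ± 2.030 · 2.6833 = 13.80 ± 5.45 = (8.35, 19.25)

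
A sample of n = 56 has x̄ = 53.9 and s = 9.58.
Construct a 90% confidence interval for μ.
(51.76, 56.04)

t-interval (σ unknown):
df = n - 1 = 55
t* = 1.673 for 90% confidence

Margin of error = t* · s/√n = 1.673 · 9.58/√56 = 2.14

CI: (51.76, 56.04)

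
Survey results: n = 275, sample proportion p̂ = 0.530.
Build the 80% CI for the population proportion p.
(0.491, 0.569)

Proportion CI:
SE = √(p̂(1-p̂)/n) = √(0.530 · 0.470 / 275) = 0.03010

z* = 1.282
Margin = z* · SE = 1.282 · 0.03010 = 0.0386

CI: 0.530 ± 0.0386 = (0.491, 0.569)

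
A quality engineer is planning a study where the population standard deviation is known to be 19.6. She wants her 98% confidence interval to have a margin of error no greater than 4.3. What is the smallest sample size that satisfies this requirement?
n ≥ 113

For margin E ≤ 4.3:
n ≥ (z* · σ / E)²
n ≥ (2.326 · 19.6 / 4.3)²
n ≥ 112.41

Minimum n = 113 (rounding up)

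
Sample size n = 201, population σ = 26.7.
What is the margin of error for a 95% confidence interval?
Margin of error = 3.69

Margin of error = z* · σ/√n
= 1.960 · 26.7/√201
= 1.960 · 26.7/14.1774
= 3.69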